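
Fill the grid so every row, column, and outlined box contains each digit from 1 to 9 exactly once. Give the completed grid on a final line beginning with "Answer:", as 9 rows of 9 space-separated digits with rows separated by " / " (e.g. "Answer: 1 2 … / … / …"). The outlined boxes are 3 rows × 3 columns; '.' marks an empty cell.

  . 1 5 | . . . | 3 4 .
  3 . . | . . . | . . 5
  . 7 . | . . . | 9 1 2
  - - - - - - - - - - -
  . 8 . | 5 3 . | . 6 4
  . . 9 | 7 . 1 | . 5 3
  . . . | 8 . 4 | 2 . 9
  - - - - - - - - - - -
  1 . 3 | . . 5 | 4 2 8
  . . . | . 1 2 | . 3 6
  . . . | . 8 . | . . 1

Step 1. [r6c5∈{6}] only 6 remains possible at r6c5 ⇒ r6c5=6.
Step 2. [r2c7∈{6,7,8}] in col 7, 6 fits only at r2c7. So r2c7=6.
Step 3. [r9c8∈{7,9}] in col 8, 9 fits only at r9c8 ⇒ r9c8=9.
Step 4. [r6c8∈{7}] r6c8 has the single candidate 7, so r6c8=7.
Step 5. [r5c5∈{2}] r5c5 is down to just 2, so r5c5=2.
Step 6. [r7c5∈{7,9}] r7c5 is the only open cell in row 7 admitting 7, so r7c5=7.
Step 7. [r1c5∈{9}] r1c5 has the single candidate 9 ⇒ r1c5=9.
Step 8. [r8c1∈{4,5,7,8,9}] in col 1, 9 fits only at r8c1, so r8c1=9.
Step 9. [r8c4∈{4}] only 4 remains possible at r8c4, so r8c4=4.
Step 10. [r7c2∈{6}] r7c2 has the single candidate 6. So r7c2=6.
Step 11. [r3c3∈{4,6,8}] across col 3, 6 lands solely at r3c3. So r3c3=6.
Step 12. [r8c2∈{5}] r8c2's peers cover all but 5, so r8c2=5.
Step 13. [r5c2∈{4}] r5c2 has the single candidate 4, so r5c2=4.
Step 14. [r9c2∈{2}] r9c2 has the single candidate 2, so r9c2=2.
Step 15. [r2c6∈{7,8}] 7 has one home in row 2: r2c6. So r2c6=7.
Step 16. [r8c3∈{7,8}] 8 has one home in row 8: r8c3 ⇒ r8c3=8.
Step 17. [r3c4∈{3}] nothing but 3 survives at r3c4 ⇒ r3c4=3.
Step 18. [r9c4∈{6}] r9c4 is down to just 6, so r9c4=6.
Step 19. [r2c5∈{4}] r2c5 is down to just 4, so r2c5=4.
Step 20. [r2c3∈{2}] r2c3's peers cover all but 2 ⇒ r2c3=2.
Step 21. [r9c3∈{4,7}] across col 3, 4 lands solely at r9c3, so r9c3=4.
Step 22. [r4c3∈{1,7}] r4c3 is the only open cell in col 3 admitting 7, so r4c3=7.
Step 23. [r3c6∈{8}] nothing but 8 survives at r3c6, so r3c6=8.
Step 24. [r9c7∈{5,7}] row 9 places 5 nowhere but r9c7. So r9c7=5.
Step 25. [r6c1∈{5}] only 5 remains possible at r6c1, so r6c1=5.
Step 26. [r1c4∈{2}] only 2 remains possible at r1c4. So r1c4=2.
Step 27. [r1c9∈{7}] only 7 remains possible at r1c9. So r1c9=7.
Step 28. [r9c6∈{3}] only 3 remains possible at r9c6. So r9c6=3.
Step 29. [r9c1∈{7}] r9c1 has the single candidate 7, so r9c1=7.
Step 30. [r4c1∈{2}] r4c1's peers cover all but 2 ⇒ r4c1=2.
Step 31. [r4c7∈{1}] r4c7 has the single candidate 1 ⇒ r4c7=1.
Step 32. [r5c7∈{8}] nothing but 8 survives at r5c7, so r5c7=8.
Step 33. [r1c6∈{6}] only 6 remains possible at r1c6 ⇒ r1c6=6.
Step 34. [r3c1∈{4}] r3c1 has the single candidate 4 ⇒ r3c1=4.
Step 35. [r2c4∈{1}] r2c4's peers cover all but 1 ⇒ r2c4=1.
Step 36. [r3c5∈{5}] r3c5's peers cover all but 5. So r3c5=5.
Step 37. [r7c4∈{9}] r7c4 has the single candidate 9, so r7c4=9.
Step 38. [r4c6∈{9}] r4c6 is down to just 9 ⇒ r4c6=9.
Step 39. [r2c2∈{9}] nothing but 9 survives at r2c2, so r2c2=9.
Step 40. [r8c7∈{7}] nothing but 7 survives at r8c7, so r8c7=7.
Step 41. [r6c2∈{3}] r6c2's peers cover all but 3. So r6c2=3.
Step 42. [r1c1∈{8}] r1c1 is down to just 8. So r1c1=8.
Step 43. [r2c8∈{8}] r2c8's peers cover all but 8. So r2c8=8.
Step 44. [r6c3∈{1}] only 1 remains possible at r6c3. So r6c3=1.
Step 45. [r5c1∈{6}] nothing but 6 survives at r5c1, so r5c1=6.

Answer: 8 1 5 2 9 6 3 4 7 / 3 9 2 1 4 7 6 8 5 / 4 7 6 3 5 8 9 1 2 / 2 8 7 5 3 9 1 6 4 / 6 4 9 7 2 1 8 5 3 / 5 3 1 8 6 4 2 7 9 / 1 6 3 9 7 5 4 2 8 / 9 5 8 4 1 2 7 3 6 / 7 2 4 6 8 3 5 9 1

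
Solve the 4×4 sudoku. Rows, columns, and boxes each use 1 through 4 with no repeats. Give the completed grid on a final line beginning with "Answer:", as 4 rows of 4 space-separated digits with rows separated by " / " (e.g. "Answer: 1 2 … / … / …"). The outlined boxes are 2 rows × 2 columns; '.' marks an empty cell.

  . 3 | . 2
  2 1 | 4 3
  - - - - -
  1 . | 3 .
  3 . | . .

Step 1. [r4c3∈{1,2}] across col 3, 2 lands solely at r4c3, so r4c3=2.
Step 2. [r3c4∈{4}] r3c4 has the single candidate 4. So r3c4=4.
Step 3. [r1c1∈{4}] only 4 remains possible at r1c1, so r1c1=4.
Step 4. [r4c2∈{4}] r4c2's peers cover all but 4. So r4c2=4.
Step 5. [r4c4∈{1}] r4c4's peers cover all but 1, so r4c4=1.
Step 6. [r1c3∈{1}] r1c3 is down to just 1. So r1c3=1.
Step 7. [r3c2∈{2}] r3c2's peers cover all but 2, so r3c2=2.

Answer: 4 3 1 2 / 2 1 4 3 / 1 2 3 4 / 3 4 2 1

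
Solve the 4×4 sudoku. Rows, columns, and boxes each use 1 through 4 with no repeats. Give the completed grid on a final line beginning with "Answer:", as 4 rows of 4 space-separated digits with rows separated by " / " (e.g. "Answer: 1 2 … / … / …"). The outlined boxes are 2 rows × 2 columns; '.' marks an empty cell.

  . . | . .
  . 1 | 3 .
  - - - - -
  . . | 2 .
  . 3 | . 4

Step 1. [r2c1∈{2,4}] 4 has one home in row 2: r2c1, so r2c1=4.
Step 2. [r4c3∈{1}] r4c3's peers cover all but 1, so r4c3=1.
Step 3. [r1c2∈{2}] nothing but 2 survives at r1c2 ⇒ r1c2=2.
Step 4. [r1c1∈{3}] only 3 remains possible at r1c1, so r1c1=3.
Step 5. [r3c2∈{4}] only 4 remains possible at r3c2 ⇒ r3c2=4.
Step 6. [r3c4∈{3}] r3c4's peers cover all but 3 ⇒ r3c4=3.
Step 7. [r2c4∈{2}] r2c4's peers cover all but 2. So r2c4=2.
Step 8. [r3c1∈{1}] r3c1 is down to just 1 ⇒ r3c1=1.
Step 9. [r4c1∈{2}] r4c1's peers cover all but 2, so r4c1=2.
Step 10. [r1c3∈{4}] r1c3 is down to just 4. So r1c3=4.
Step 11. [r1c4∈{1}] r1c4's peers cover all but 1 ⇒ r1c4=1.

Answer: 3 2 4 1 / 4 1 3 2 / 1 4 2 3 / 2 3 1 4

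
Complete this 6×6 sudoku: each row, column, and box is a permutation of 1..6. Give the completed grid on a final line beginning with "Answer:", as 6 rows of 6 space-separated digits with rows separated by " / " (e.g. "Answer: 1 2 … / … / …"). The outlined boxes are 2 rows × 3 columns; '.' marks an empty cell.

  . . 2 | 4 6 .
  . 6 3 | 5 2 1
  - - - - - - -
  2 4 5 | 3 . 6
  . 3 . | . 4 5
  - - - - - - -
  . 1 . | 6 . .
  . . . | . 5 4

Step 1. [r4c3∈{1,6}] 1 has one home in col 3: r4c3. So r4c3=1.
Step 2. [r5c1∈{3,4,5}] row 5 places 5 nowhere but r5c1, so r5c1=5.
Step 3. [r5c6∈{2,3}] across row 5, 2 lands solely at r5c6 ⇒ r5c6=2.
Step 4. [r6c1∈{3,6}] in row 6, 3 fits only at r6c1, so r6c1=3.
Step 5. [r1c2∈{5}] r1c2's peers cover all but 5 ⇒ r1c2=5.
Step 6. [r6c4∈{1}] r6c4 is down to just 1. So r6c4=1.
Step 7. [r1c1∈{1}] r1c1 has the single candidate 1 ⇒ r1c1=1.
Step 8. [r5c5∈{3}] nothing but 3 survives at r5c5. So r5c5=3.
Step 9. [r5c3∈{4}] nothing but 4 survives at r5c3 ⇒ r5c3=4.
Step 10. [r6c3∈{6}] nothing but 6 survives at r6c3, so r6c3=6.
Step 11. [r2c1∈{4}] only 4 remains possible at r2c1 ⇒ r2c1=4.
Step 12. [r4c4∈{2}] r4c4 has the single candidate 2 ⇒ r4c4=2.
Step 13. [r1c6∈{3}] r1c6's peers cover all but 3 ⇒ r1c6=3.
Step 14. [r4c1∈{6}] only 6 remains possible at r4c1. So r4c1=6.
Step 15. [r6c2∈{2}] r6c2 has the single candidate 2. So r6c2=2.
Step 16. [r3c5∈{1}] r3c5's peers cover all but 1, so r3c5=1.

Answer: 1 5 2 4 6 3 / 4 6 3 5 2 1 / 2 4 5 3 1 6 / 6 3 1 2 4 5 / 5 1 4 6 3 2 / 3 2 6 1 5 4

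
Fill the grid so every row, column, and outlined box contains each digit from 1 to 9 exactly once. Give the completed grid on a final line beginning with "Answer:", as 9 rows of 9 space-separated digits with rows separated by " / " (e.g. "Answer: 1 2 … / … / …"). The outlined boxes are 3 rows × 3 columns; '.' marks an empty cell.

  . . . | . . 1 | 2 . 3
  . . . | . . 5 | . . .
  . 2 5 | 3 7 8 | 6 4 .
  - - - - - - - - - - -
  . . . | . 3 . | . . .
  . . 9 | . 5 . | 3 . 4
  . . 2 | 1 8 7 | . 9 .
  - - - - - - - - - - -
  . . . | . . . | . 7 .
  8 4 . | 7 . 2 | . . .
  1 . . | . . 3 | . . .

Step 1. [r6c7∈{5}] r6c7's peers cover all but 5 ⇒ r6c7=5.
Step 2. [r6c9∈{6}] nothing but 6 survives at r6c9, so r6c9=6.
Step 3. [r3c9∈{1,9}] r3c9 is the only open cell in row 3 admitting 1, so r3c9=1.
Step 4. [r2c8∈{8}] only 8 remains possible at r2c8, so r2c8=8.
Step 5. [r5c2∈{1,6,7,8}] 8 has one home in row 5: r5c2, so r5c2=8.
Step 6. [r5c1∈{6,7}] r5c1 is the only open cell in row 5 admitting 7. So r5c1=7.
Step 7. [r3c1∈{9}] r3c1 has the single candidate 9 ⇒ r3c1=9.
Step 8. [r6c1∈{3,4}] row 6 places 4 nowhere but r6c1. So r6c1=4.
Step 9. [r1c1∈{6}] r1c1's peers cover all but 6 ⇒ r1c1=6.
Step 10. [r5c6∈{6}] r5c6 is down to just 6. So r5c6=6.
Step 11. [r5c8∈{1,2}] row 5 places 1 nowhere but r5c8 ⇒ r5c8=1.
Step 12. [r2c5∈{2,4,6,9}] col 5 places 2 nowhere but r2c5, so r2c5=2.
Step 13. [r2c4∈{4,6,9}] r2c4 is the only open cell in row 2 admitting 6. So r2c4=6.
Step 14. [r2c3∈{1,3,4,7}] row 2 places 4 nowhere but r2c3 ⇒ r2c3=4.
Step 15. [r2c2∈{1,3,7}] 1 has one home in row 2: r2c2. So r2c2=1.
Step 16. [r8c8∈{3,5,6}] in col 8, 3 fits only at r8c8. So r8c8=3.
Step 17. [r8c3∈{6}] r8c3's peers cover all but 6, so r8c3=6.
Step 18. [r7c5∈{1,4,6,9}] 6 has one home in row 7: r7c5. So r7c5=6.
Step 19. [r7c7∈{1,4,8,9}] row 7 places 1 nowhere but r7c7, so r7c7=1.
Step 20. [r8c7∈{9}] r8c7 is down to just 9. So r8c7=9.
Step 21. [r7c1∈{2,3,5}] r7c1 is the only open cell in col 1 admitting 2. So r7c1=2.
Step 22. [r4c8∈{2}] r4c8 has the single candidate 2 ⇒ r4c8=2.
Step 23. [r8c9∈{5}] r8c9 has the single candidate 5 ⇒ r8c9=5.
Step 24. [r7c9∈{8}] nothing but 8 survives at r7c9 ⇒ r7c9=8.
Step 25. [r9c4∈{4,5,8,9}] r9c4 is the only open cell in row 9 admitting 8 ⇒ r9c4=8.
Step 26. [r9c2∈{5,7,9}] row 9 places 5 nowhere but r9c2 ⇒ r9c2=5.
Step 27. [r9c5∈{4,9}] across row 9, 9 lands solely at r9c5 ⇒ r9c5=9.
Step 28. [r1c4∈{4,9}] in row 1, 9 fits only at r1c4. So r1c4=9.
Step 29. [r7c6∈{4}] only 4 remains possible at r7c6 ⇒ r7c6=4.
Step 30. [r4c9∈{7}] nothing but 7 survives at r4c9 ⇒ r4c9=7.
Step 31. [r6c2∈{3}] only 3 remains possible at r6c2 ⇒ r6c2=3.
Step 32. [r1c3∈{7,8}] row 1 places 8 nowhere but r1c3, so r1c3=8.
Step 33. [r4c6∈{9}] r4c6's peers cover all but 9. So r4c6=9.
Step 34. [r1c8∈{5}] only 5 remains possible at r1c8. So r1c8=5.
Step 35. [r4c2∈{6}] nothing but 6 survives at r4c2, so r4c2=6.
Step 36. [r7c2∈{9}] only 9 remains possible at r7c2 ⇒ r7c2=9.
Step 37. [r7c4∈{5}] r7c4 is down to just 5 ⇒ r7c4=5.
Step 38. [r9c3∈{7}] r9c3 has the single candidate 7. So r9c3=7.
Step 39. [r7c3∈{3}] only 3 remains possible at r7c3, so r7c3=3.
Step 40. [r4c7∈{8}] r4c7 has the single candidate 8, so r4c7=8.
Step 41. [r5c4∈{2}] r5c4's peers cover all but 2, so r5c4=2.
Step 42. [r2c9∈{9}] r2c9 has the single candidate 9. So r2c9=9.
Step 43. [r2c1∈{3}] r2c1 is down to just 3. So r2c1=3.
Step 44. [r4c1∈{5}] nothing but 5 survives at r4c1, so r4c1=5.
Step 45. [r4c3∈{1}] nothing but 1 survives at r4c3 ⇒ r4c3=1.
Step 46. [r9c8∈{6}] only 6 remains possible at r9c8. So r9c8=6.
Step 47. [r4c4∈{4}] nothing but 4 survives at r4c4 ⇒ r4c4=4.
Step 48. [r9c9∈{2}] only 2 remains possible at r9c9, so r9c9=2.
Step 49. [r8c5∈{1}] nothing but 1 survives at r8c5 ⇒ r8c5=1.
Step 50. [r1c2∈{7}] r1c2's peers cover all but 7. So r1c2=7.
Step 51. [r1c5∈{4}] only 4 remains possible at r1c5, so r1c5=4.
Step 52. [r9c7∈{4}] only 4 remains possible at r9c7, so r9c7=4.
Step 53. [r2c7∈{7}] r2c7 is down to just 7. So r2c7=7.

Answer: 6 7 8 9 4 1 2 5 3 / 3 1 4 6 2 5 7 8 9 / 9 2 5 3 7 8 6 4 1 / 5 6 1 4 3 9 8 2 7 / 7 8 9 2 5 6 3 1 4 / 4 3 2 1 8 7 5 9 6 / 2 9 3 5 6 4 1 7 8 / 8 4 6 7 1 2 9 3 5 / 1 5 7 8 9 3 4 6 2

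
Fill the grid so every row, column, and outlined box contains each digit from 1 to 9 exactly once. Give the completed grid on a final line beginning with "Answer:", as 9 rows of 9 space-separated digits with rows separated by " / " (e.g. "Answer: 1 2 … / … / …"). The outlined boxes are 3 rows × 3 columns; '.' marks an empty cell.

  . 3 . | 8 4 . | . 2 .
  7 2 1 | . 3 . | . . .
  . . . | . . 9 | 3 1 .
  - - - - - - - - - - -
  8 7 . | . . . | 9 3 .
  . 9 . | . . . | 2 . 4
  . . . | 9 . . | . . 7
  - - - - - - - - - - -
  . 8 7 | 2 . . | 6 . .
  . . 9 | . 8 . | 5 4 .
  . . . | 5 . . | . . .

Step 1. [r2c4∈{6}] nothing but 6 survives at r2c4, so r2c4=6.
Step 2. [r1c6∈{1,5,7}] in row 1, 1 fits only at r1c6. So r1c6=1.
Step 3. [r7c1∈{1,3,4,5}] across row 7, 5 lands solely at r7c1, so r7c1=5.
Step 4. [r2c6∈{5}] nothing but 5 survives at r2c6 ⇒ r2c6=5.
Step 5. [r9c8∈{7,8,9}] across col 8, 7 lands solely at r9c8. So r9c8=7.
Step 6. [r3c3∈{4,5,6,8}] r3c3 is the only open cell in col 3 admitting 8. So r3c3=8.
Step 7. [r7c6∈{3,4}] 4 has one home in row 7: r7c6, so r7c6=4.
Step 8. [r7c9∈{1,3,9}] across row 7, 3 lands solely at r7c9, so r7c9=3.
Step 9. [r7c5∈{1,9}] in row 7, 1 fits only at r7c5, so r7c5=1.
Step 10. [r3c4∈{7}] only 7 remains possible at r3c4. So r3c4=7.
Step 11. [r8c4∈{3}] only 3 remains possible at r8c4. So r8c4=3.
Step 12. [r9c6∈{6}] nothing but 6 survives at r9c6, so r9c6=6.
Step 13. [r4c6∈{2}] r4c6 has the single candidate 2 ⇒ r4c6=2.
Step 14. [r5c5∈{5,6,7}] in col 5, 7 fits only at r5c5 ⇒ r5c5=7.
Step 15. [r5c4∈{1}] r5c4 is down to just 1, so r5c4=1.
Step 16. [r4c9∈{1,5,6}] in row 4, 1 fits only at r4c9. So r4c9=1.
Step 17. [r6c7∈{8}] only 8 remains possible at r6c7 ⇒ r6c7=8.
Step 18. [r9c9∈{2,8,9}] r9c9 is the only open cell in row 9 admitting 8. So r9c9=8.
Step 19. [r6c6∈{3}] r6c6's peers cover all but 3. So r6c6=3.
Step 20. [r1c1∈{6,9}] col 1 places 9 nowhere but r1c1 ⇒ r1c1=9.
Step 21. [r9c7∈{1}] r9c7's peers cover all but 1. So r9c7=1.
Step 22. [r9c2∈{4}] only 4 remains possible at r9c2, so r9c2=4.
Step 23. [r3c1∈{4,6}] 4 has one home in row 3: r3c1, so r3c1=4.
Step 24. [r6c3∈{2,4,5,6}] across row 6, 4 lands solely at r6c3 ⇒ r6c3=4.
Step 25. [r6c1∈{1,2,6}] row 6 places 2 nowhere but r6c1. So r6c1=2.
Step 26. [r6c2∈{1,5,6}] r6c2 is the only open cell in row 6 admitting 1 ⇒ r6c2=1.
Step 27. [r3c2∈{5,6}] r3c2 is the only open cell in col 2 admitting 5. So r3c2=5.
Step 28. [r1c3∈{6}] r1c3 has the single candidate 6, so r1c3=6.
Step 29. [r5c1∈{3,6}] box 4 places 6 nowhere but r5c1, so r5c1=6.
Step 30. [r6c8∈{5,6}] r6c8 is the only open cell in col 8 admitting 6. So r6c8=6.
Step 31. [r4c3∈{5}] nothing but 5 survives at r4c3 ⇒ r4c3=5.
Step 32. [r7c8∈{9}] r7c8 has the single candidate 9. So r7c8=9.
Step 33. [r5c3∈{3}] r5c3 is down to just 3, so r5c3=3.
Step 34. [r2c8∈{8}] r2c8 has the single candidate 8. So r2c8=8.
Step 35. [r9c5∈{9}] r9c5 is down to just 9, so r9c5=9.
Step 36. [r6c5∈{5}] r6c5's peers cover all but 5 ⇒ r6c5=5.
Step 37. [r2c9∈{9}] only 9 remains possible at r2c9. So r2c9=9.
Step 38. [r5c6∈{8}] nothing but 8 survives at r5c6, so r5c6=8.
Step 39. [r2c7∈{4}] only 4 remains possible at r2c7, so r2c7=4.
Step 40. [r3c9∈{6}] nothing but 6 survives at r3c9 ⇒ r3c9=6.
Step 41. [r4c5∈{6}] r4c5's peers cover all but 6, so r4c5=6.
Step 42. [r1c7∈{7}] only 7 remains possible at r1c7. So r1c7=7.
Step 43. [r1c9∈{5}] only 5 remains possible at r1c9, so r1c9=5.
Step 44. [r9c3∈{2}] r9c3 has the single candidate 2 ⇒ r9c3=2.
Step 45. [r8c1∈{1}] r8c1's peers cover all but 1, so r8c1=1.
Step 46. [r8c2∈{6}] r8c2's peers cover all but 6, so r8c2=6.
Step 47. [r8c6∈{7}] r8c6 has the single candidate 7, so r8c6=7.
Step 48. [r3c5∈{2}] r3c5 is down to just 2 ⇒ r3c5=2.
Step 49. [r8c9∈{2}] only 2 remains possible at r8c9. So r8c9=2.
Step 50. [r4c4∈{4}] only 4 remains possible at r4c4, so r4c4=4.
Step 51. [r9c1∈{3}] r9c1's peers cover all but 3 ⇒ r9c1=3.
Step 52. [r5c8∈{5}] r5c8's peers cover all but 5, so r5c8=5.

Answer: 9 3 6 8 4 1 7 2 5 / 7 2 1 6 3 5 4 8 9 / 4 5 8 7 2 9 3 1 6 / 8 7 5 4 6 2 9 3 1 / 6 9 3 1 7 8 2 5 4 / 2 1 4 9 5 3 8 6 7 / 5 8 7 2 1 4 6 9 3 / 1 6 9 3 8 7 5 4 2 / 3 4 2 5 9 6 1 7 8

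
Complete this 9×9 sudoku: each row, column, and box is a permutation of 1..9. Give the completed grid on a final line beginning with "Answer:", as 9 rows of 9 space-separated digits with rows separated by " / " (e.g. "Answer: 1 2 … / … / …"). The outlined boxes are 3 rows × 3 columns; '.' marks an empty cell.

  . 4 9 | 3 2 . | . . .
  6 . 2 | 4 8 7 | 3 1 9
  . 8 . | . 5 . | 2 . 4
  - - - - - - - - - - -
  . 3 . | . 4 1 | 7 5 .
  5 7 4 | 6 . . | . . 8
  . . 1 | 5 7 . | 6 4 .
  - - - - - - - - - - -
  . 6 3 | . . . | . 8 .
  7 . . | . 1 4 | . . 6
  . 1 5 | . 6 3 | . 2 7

Step 1. [r7c5∈{9}] r7c5's peers cover all but 9 ⇒ r7c5=9.
Step 2. [r5c6∈{2,9}] r5c6 is the only open cell in row 5 admitting 2, so r5c6=2.
Step 3. [r8c7∈{5,9}] 5 has one home in row 8: r8c7, so r8c7=5.
Step 4. [r9c4∈{8}] r9c4 has the single candidate 8. So r9c4=8.
Step 5. [r4c4∈{9}] only 9 remains possible at r4c4, so r4c4=9.
Step 6. [r1c6∈{6}] nothing but 6 survives at r1c6. So r1c6=6.
Step 7. [r8c8∈{3,9}] across row 8, 3 lands solely at r8c8, so r8c8=3.
Step 8. [r8c2∈{2,9}] r8c2 is the only open cell in row 8 admitting 9. So r8c2=9.
Step 9. [r7c1∈{2,4}] 2 has one home in box 7: r7c1, so r7c1=2.
Step 10. [r9c7∈{4,9}] r9c7 is the only open cell in row 9 admitting 9 ⇒ r9c7=9.
Step 11. [r4c1∈{8}] only 8 remains possible at r4c1 ⇒ r4c1=8.
Step 12. [r1c1∈{1}] r1c1's peers cover all but 1. So r1c1=1.
Step 13. [r7c7∈{1,4}] r7c7 is the only open cell in row 7 admitting 4. So r7c7=4.
Step 14. [r3c3∈{7}] r3c3 is down to just 7 ⇒ r3c3=7.
Step 15. [r6c9∈{2,3}] r6c9 is the only open cell in row 6 admitting 3 ⇒ r6c9=3.
Step 16. [r3c8∈{6}] r3c8 has the single candidate 6. So r3c8=6.
Step 17. [r7c4∈{7}] only 7 remains possible at r7c4. So r7c4=7.
Step 18. [r3c4∈{1}] r3c4 has the single candidate 1, so r3c4=1.
Step 19. [r2c2∈{5}] r2c2 is down to just 5 ⇒ r2c2=5.
Step 20. [r1c7∈{8}] nothing but 8 survives at r1c7. So r1c7=8.
Step 21. [r7c9∈{1}] nothing but 1 survives at r7c9 ⇒ r7c9=1.
Step 22. [r6c2∈{2}] r6c2 is down to just 2, so r6c2=2.
Step 23. [r5c7∈{1}] only 1 remains possible at r5c7 ⇒ r5c7=1.
Step 24. [r3c1∈{3}] r3c1 is down to just 3 ⇒ r3c1=3.
Step 25. [r3c6∈{9}] only 9 remains possible at r3c6, so r3c6=9.
Step 26. [r8c4∈{2}] nothing but 2 survives at r8c4 ⇒ r8c4=2.
Step 27. [r4c3∈{6}] r4c3 has the single candidate 6 ⇒ r4c3=6.
Step 28. [r1c8∈{7}] only 7 remains possible at r1c8, so r1c8=7.
Step 29. [r8c3∈{8}] only 8 remains possible at r8c3 ⇒ r8c3=8.
Step 30. [r1c9∈{5}] r1c9 has the single candidate 5 ⇒ r1c9=5.
Step 31. [r6c6∈{8}] r6c6 is down to just 8, so r6c6=8.
Step 32. [r4c9∈{2}] nothing but 2 survives at r4c9 ⇒ r4c9=2.
Step 33. [r7c6∈{5}] r7c6 has the single candidate 5, so r7c6=5.
Step 34. [r9c1∈{4}] r9c1 has the single candidate 4 ⇒ r9c1=4.
Step 35. [r5c5∈{3}] r5c5's peers cover all but 3, so r5c5=3.
Step 36. [r5c8∈{9}] r5c8 is down to just 9 ⇒ r5c8=9.
Step 37. [r6c1∈{9}] r6c1's peers cover all but 9. So r6c1=9.

Answer: 1 4 9 3 2 6 8 7 5 / 6 5 2 4 8 7 3 1 9 / 3 8 7 1 5 9 2 6 4 / 8 3 6 9 4 1 7 5 2 / 5 7 4 6 3 2 1 9 8 / 9 2 1 5 7 8 6 4 3 / 2 6 3 7 9 5 4 8 1 / 7 9 8 2 1 4 5 3 6 / 4 1 5 8 6 3 9 2 7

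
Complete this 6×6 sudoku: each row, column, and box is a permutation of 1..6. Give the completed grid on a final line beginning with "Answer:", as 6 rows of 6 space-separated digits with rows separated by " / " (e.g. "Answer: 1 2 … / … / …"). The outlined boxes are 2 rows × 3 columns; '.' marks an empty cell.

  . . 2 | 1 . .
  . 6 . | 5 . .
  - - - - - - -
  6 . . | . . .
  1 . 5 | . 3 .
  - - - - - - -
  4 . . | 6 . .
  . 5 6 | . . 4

Step 1. [r2c1∈{3}] r2c1's peers cover all but 3. So r2c1=3.
Step 2. [r5c2∈{1,2,3}] across col 2, 1 lands solely at r5c2 ⇒ r5c2=1.
Step 3. [r1c2∈{4}] r1c2 is down to just 4, so r1c2=4.
Step 4. [r2c6∈{2}] r2c6's peers cover all but 2. So r2c6=2.
Step 5. [r5c5∈{2,5}] in row 5, 2 fits only at r5c5. So r5c5=2.
Step 6. [r3c3∈{3,4}] col 3 places 4 nowhere but r3c3, so r3c3=4.
Step 7. [r3c4∈{2}] only 2 remains possible at r3c4, so r3c4=2.
Step 8. [r5c6∈{3,5}] r5c6 is the only open cell in row 5 admitting 5 ⇒ r5c6=5.
Step 9. [r4c6∈{6}] r4c6's peers cover all but 6 ⇒ r4c6=6.
Step 10. [r3c6∈{1}] r3c6 has the single candidate 1. So r3c6=1.
Step 11. [r2c5∈{4}] nothing but 4 survives at r2c5 ⇒ r2c5=4.
Step 12. [r1c5∈{6}] r1c5's peers cover all but 6 ⇒ r1c5=6.
Step 13. [r3c5∈{5}] r3c5's peers cover all but 5. So r3c5=5.
Step 14. [r4c4∈{4}] nothing but 4 survives at r4c4. So r4c4=4.
Step 15. [r6c4∈{3}] nothing but 3 survives at r6c4 ⇒ r6c4=3.
Step 16. [r1c6∈{3}] r1c6 is down to just 3. So r1c6=3.
Step 17. [r3c2∈{3}] nothing but 3 survives at r3c2 ⇒ r3c2=3.
Step 18. [r6c1∈{2}] r6c1 is down to just 2 ⇒ r6c1=2.
Step 19. [r1c1∈{5}] r1c1 is down to just 5 ⇒ r1c1=5.
Step 20. [r5c3∈{3}] r5c3 is down to just 3. So r5c3=3.
Step 21. [r6c5∈{1}] only 1 remains possible at r6c5 ⇒ r6c5=1.
Step 22. [r2c3∈{1}] only 1 remains possible at r2c3, so r2c3=1.
Step 23. [r4c2∈{2}] only 2 remains possible at r4c2, so r4c2=2.

Answer: 5 4 2 1 6 3 / 3 6 1 5 4 2 / 6 3 4 2 5 1 / 1 2 5 4 3 6 / 4 1 3 6 2 5 / 2 5 6 3 1 4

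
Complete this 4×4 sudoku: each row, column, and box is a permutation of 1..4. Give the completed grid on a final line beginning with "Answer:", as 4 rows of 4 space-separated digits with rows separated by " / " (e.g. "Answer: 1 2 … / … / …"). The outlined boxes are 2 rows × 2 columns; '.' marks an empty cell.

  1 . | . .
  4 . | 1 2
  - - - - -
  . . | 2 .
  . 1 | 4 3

Step 1. [r2c2∈{3}] only 3 remains possible at r2c2 ⇒ r2c2=3.
Step 2. [r3c2∈{4}] r3c2's peers cover all but 4 ⇒ r3c2=4.
Step 3. [r3c4∈{1}] r3c4's peers cover all but 1. So r3c4=1.
Step 4. [r1c2∈{2}] r1c2 has the single candidate 2 ⇒ r1c2=2.
Step 5. [r1c3∈{3}] r1c3 has the single candidate 3 ⇒ r1c3=3.
Step 6. [r4c1∈{2}] only 2 remains possible at r4c1. So r4c1=2.
Step 7. [r3c1∈{3}] r3c1 has the single candidate 3 ⇒ r3c1=3.
Step 8. [r1c4∈{4}] r1c4 has the single candidate 4, so r1c4=4.

Answer: 1 2 3 4 / 4 3 1 2 / 3 4 2 1 / 2 1 4 3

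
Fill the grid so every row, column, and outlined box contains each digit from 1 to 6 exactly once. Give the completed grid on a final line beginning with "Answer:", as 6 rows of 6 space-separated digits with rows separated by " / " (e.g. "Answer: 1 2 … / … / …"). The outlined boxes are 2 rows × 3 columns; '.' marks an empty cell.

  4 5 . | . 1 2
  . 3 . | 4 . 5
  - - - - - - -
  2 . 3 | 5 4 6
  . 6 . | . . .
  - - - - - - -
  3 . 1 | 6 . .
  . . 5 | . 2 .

Step 1. [r6c2∈{4}] r6c2 is down to just 4 ⇒ r6c2=4.
Step 2. [r2c1∈{1,6}] in row 2, 1 fits only at r2c1. So r2c1=1.
Step 3. [r4c4∈{1,2,3}] row 4 places 2 nowhere but r4c4. So r4c4=2.
Step 4. [r4c6∈{1,3}] across row 4, 1 lands solely at r4c6 ⇒ r4c6=1.
Step 5. [r6c6∈{3}] r6c6's peers cover all but 3. So r6c6=3.
Step 6. [r2c5∈{6}] nothing but 6 survives at r2c5 ⇒ r2c5=6.
Step 7. [r4c1∈{5}] nothing but 5 survives at r4c1. So r4c1=5.
Step 8. [r6c4∈{1}] r6c4's peers cover all but 1, so r6c4=1.
Step 9. [r1c3∈{6}] r1c3 has the single candidate 6. So r1c3=6.
Step 10. [r2c3∈{2}] nothing but 2 survives at r2c3, so r2c3=2.
Step 11. [r3c2∈{1}] nothing but 1 survives at r3c2. So r3c2=1.
Step 12. [r1c4∈{3}] r1c4 has the single candidate 3. So r1c4=3.
Step 13. [r5c5∈{5}] r5c5's peers cover all but 5 ⇒ r5c5=5.
Step 14. [r5c6∈{4}] nothing but 4 survives at r5c6, so r5c6=4.
Step 15. [r4c3∈{4}] nothing but 4 survives at r4c3, so r4c3=4.
Step 16. [r4c5∈{3}] r4c5 is down to just 3, so r4c5=3.
Step 17. [r5c2∈{2}] r5c2 is down to just 2, so r5c2=2.
Step 18. [r6c1∈{6}] only 6 remains possible at r6c1, so r6c1=6.

Answer: 4 5 6 3 1 2 / 1 3 2 4 6 5 / 2 1 3 5 4 6 / 5 6 4 2 3 1 / 3 2 1 6 5 4 / 6 4 5 1 2 3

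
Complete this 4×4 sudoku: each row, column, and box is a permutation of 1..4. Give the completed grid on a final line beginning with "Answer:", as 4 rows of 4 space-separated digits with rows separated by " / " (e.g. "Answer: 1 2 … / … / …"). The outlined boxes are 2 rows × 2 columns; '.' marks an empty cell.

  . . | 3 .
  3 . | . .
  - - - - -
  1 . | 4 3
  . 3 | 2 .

Step 1. [r1c1∈{2,4}] r1c1 is the only open cell in col 1 admitting 2, so r1c1=2.
Step 2. [r2c3∈{1}] r2c3's peers cover all but 1 ⇒ r2c3=1.
Step 3. [r1c4∈{4}] r1c4 has the single candidate 4 ⇒ r1c4=4.
Step 4. [r2c2∈{4}] only 4 remains possible at r2c2 ⇒ r2c2=4.
Step 5. [r4c1∈{4}] r4c1 has the single candidate 4. So r4c1=4.
Step 6. [r1c2∈{1}] nothing but 1 survives at r1c2, so r1c2=1.
Step 7. [r2c4∈{2}] r2c4's peers cover all but 2, so r2c4=2.
Step 8. [r3c2∈{2}] r3c2 has the single candidate 2 ⇒ r3c2=2.
Step 9. [r4c4∈{1}] r4c4's peers cover all but 1 ⇒ r4c4=1.

Answer: 2 1 3 4 / 3 4 1 2 / 1 2 4 3 / 4 3 2 1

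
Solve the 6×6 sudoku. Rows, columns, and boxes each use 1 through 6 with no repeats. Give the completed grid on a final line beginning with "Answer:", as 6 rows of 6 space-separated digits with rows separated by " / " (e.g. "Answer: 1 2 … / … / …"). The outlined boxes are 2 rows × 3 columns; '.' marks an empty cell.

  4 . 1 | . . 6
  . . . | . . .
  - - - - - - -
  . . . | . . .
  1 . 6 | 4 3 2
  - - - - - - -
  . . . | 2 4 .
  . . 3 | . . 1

Step 1. [r3c6∈{5}] r3c6's peers cover all but 5. So r3c6=5.
Step 2. [r5c3∈{5}] nothing but 5 survives at r5c3 ⇒ r5c3=5.
Step 3. [r2c1∈{2,3,5,6}] in col 1, 5 fits only at r2c1. So r2c1=5.
Step 4. [r2c2∈{2,3,6}] r2c2 is the only open cell in row 2 admitting 6 ⇒ r2c2=6.
Step 5. [r1c2∈{2,3}] 3 has one home in box 1: r1c2 ⇒ r1c2=3.
Step 6. [r2c3∈{2}] r2c3 has the single candidate 2 ⇒ r2c3=2.
Step 7. [r6c2∈{2,4}] 4 has one home in row 6: r6c2 ⇒ r6c2=4.
Step 8. [r2c5∈{1}] r2c5 has the single candidate 1 ⇒ r2c5=1.
Step 9. [r3c5∈{6}] r3c5 is down to just 6 ⇒ r3c5=6.
Step 10. [r6c5∈{5}] nothing but 5 survives at r6c5, so r6c5=5.
Step 11. [r6c1∈{2,6}] r6c1 is the only open cell in row 6 admitting 2. So r6c1=2.
Step 12. [r2c4∈{3}] r2c4 has the single candidate 3, so r2c4=3.
Step 13. [r3c2∈{2}] r3c2 has the single candidate 2 ⇒ r3c2=2.
Step 14. [r4c2∈{5}] only 5 remains possible at r4c2, so r4c2=5.
Step 15. [r3c4∈{1}] nothing but 1 survives at r3c4, so r3c4=1.
Step 16. [r1c4∈{5}] r1c4 has the single candidate 5 ⇒ r1c4=5.
Step 17. [r3c1∈{3}] r3c1's peers cover all but 3, so r3c1=3.
Step 18. [r6c4∈{6}] nothing but 6 survives at r6c4 ⇒ r6c4=6.
Step 19. [r5c1∈{6}] nothing but 6 survives at r5c1, so r5c1=6.
Step 20. [r1c5∈{2}] r1c5 is down to just 2, so r1c5=2.
Step 21. [r5c6∈{3}] only 3 remains possible at r5c6. So r5c6=3.
Step 22. [r5c2∈{1}] r5c2's peers cover all but 1 ⇒ r5c2=1.
Step 23. [r3c3∈{4}] r3c3 is down to just 4, so r3c3=4.
Step 24. [r2c6∈{4}] nothing but 4 survives at r2c6, so r2c6=4.

Answer: 4 3 1 5 2 6 / 5 6 2 3 1 4 / 3 2 4 1 6 5 / 1 5 6 4 3 2 / 6 1 5 2 4 3 / 2 4 3 6 5 1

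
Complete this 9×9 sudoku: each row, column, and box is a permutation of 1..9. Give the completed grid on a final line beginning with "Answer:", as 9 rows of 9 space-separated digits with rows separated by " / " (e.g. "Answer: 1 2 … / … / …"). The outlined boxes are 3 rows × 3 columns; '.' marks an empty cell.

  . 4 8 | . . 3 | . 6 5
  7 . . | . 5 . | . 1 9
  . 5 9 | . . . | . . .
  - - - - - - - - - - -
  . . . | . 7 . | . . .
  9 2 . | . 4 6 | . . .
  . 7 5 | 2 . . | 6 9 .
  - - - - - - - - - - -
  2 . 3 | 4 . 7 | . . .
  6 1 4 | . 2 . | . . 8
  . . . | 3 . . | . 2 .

Step 1. [r7c8∈{5}] only 5 remains possible at r7c8, so r7c8=5.
Step 2. [r5c3∈{1}] r5c3's peers cover all but 1 ⇒ r5c3=1.
Step 3. [r1c7∈{2,7}] in row 1, 2 fits only at r1c7 ⇒ r1c7=2.
Step 4. [r3c6∈{1,2,4,8}] r3c6 is the only open cell in row 3 admitting 2 ⇒ r3c6=2.
Step 5. [r6c5∈{1,3,8}] 3 has one home in col 5: r6c5 ⇒ r6c5=3.
Step 6. [r4c9∈{1,2,3,4}] across row 4, 2 lands solely at r4c9 ⇒ r4c9=2.
Step 7. [r1c4∈{1,7,9}] r1c4 is the only open cell in row 1 admitting 7. So r1c4=7.
Step 8. [r1c5∈{1,9}] r1c5 is the only open cell in row 1 admitting 9. So r1c5=9.
Step 9. [r4c3∈{6}] nothing but 6 survives at r4c3 ⇒ r4c3=6.
Step 10. [r9c3∈{7}] nothing but 7 survives at r9c3 ⇒ r9c3=7.
Step 11. [r2c2∈{3,6}] across col 2, 6 lands solely at r2c2, so r2c2=6.
Step 12. [r2c7∈{3,4,8}] r2c7 is the only open cell in row 2 admitting 3, so r2c7=3.
Step 13. [r2c4∈{8}] r2c4 is down to just 8 ⇒ r2c4=8.
Step 14. [r5c4∈{5}] r5c4 has the single candidate 5 ⇒ r5c4=5.
Step 15. [r8c4∈{9}] only 9 remains possible at r8c4. So r8c4=9.
Step 16. [r4c4∈{1}] r4c4's peers cover all but 1, so r4c4=1.
Step 17. [r9c6∈{1,5,8}] col 6 places 1 nowhere but r9c6, so r9c6=1.
Step 18. [r8c8∈{3,7}] in row 8, 3 fits only at r8c8, so r8c8=3.
Step 19. [r6c9∈{1,4}] in row 6, 1 fits only at r6c9, so r6c9=1.
Step 20. [r6c6∈{8}] nothing but 8 survives at r6c6 ⇒ r6c6=8.
Step 21. [r3c1∈{1,3}] row 3 places 3 nowhere but r3c1, so r3c1=3.
Step 22. [r8c7∈{7}] nothing but 7 survives at r8c7, so r8c7=7.
Step 23. [r5c7∈{8}] nothing but 8 survives at r5c7. So r5c7=8.
Step 24. [r3c7∈{4}] r3c7's peers cover all but 4. So r3c7=4.
Step 25. [r3c9∈{7}] only 7 remains possible at r3c9, so r3c9=7.
Step 26. [r9c7∈{9}] r9c7's peers cover all but 9, so r9c7=9.
Step 27. [r9c2∈{8}] r9c2 has the single candidate 8 ⇒ r9c2=8.
Step 28. [r9c5∈{6}] nothing but 6 survives at r9c5, so r9c5=6.
Step 29. [r4c1∈{4,8}] 8 has one home in row 4: r4c1 ⇒ r4c1=8.
Step 30. [r4c6∈{9}] r4c6's peers cover all but 9 ⇒ r4c6=9.
Step 31. [r7c2∈{9}] r7c2 has the single candidate 9. So r7c2=9.
Step 32. [r5c8∈{7}] nothing but 7 survives at r5c8. So r5c8=7.
Step 33. [r3c5∈{1}] r3c5 is down to just 1. So r3c5=1.
Step 34. [r3c8∈{8}] only 8 remains possible at r3c8 ⇒ r3c8=8.
Step 35. [r9c9∈{4}] nothing but 4 survives at r9c9, so r9c9=4.
Step 36. [r2c6∈{4}] only 4 remains possible at r2c6, so r2c6=4.
Step 37. [r4c8∈{4}] nothing but 4 survives at r4c8, so r4c8=4.
Step 38. [r7c5∈{8}] r7c5's peers cover all but 8, so r7c5=8.
Step 39. [r8c6∈{5}] only 5 remains possible at r8c6 ⇒ r8c6=5.
Step 40. [r4c7∈{5}] only 5 remains possible at r4c7, so r4c7=5.
Step 41. [r4c2∈{3}] only 3 remains possible at r4c2. So r4c2=3.
Step 42. [r6c1∈{4}] r6c1 has the single candidate 4, so r6c1=4.
Step 43. [r7c9∈{6}] nothing but 6 survives at r7c9. So r7c9=6.
Step 44. [r2c3∈{2}] r2c3 has the single candidate 2, so r2c3=2.
Step 45. [r9c1∈{5}] only 5 remains possible at r9c1, so r9c1=5.
Step 46. [r5c9∈{3}] r5c9's peers cover all but 3. So r5c9=3.
Step 47. [r7c7∈{1}] r7c7 is down to just 1. So r7c7=1.
Step 48. [r3c4∈{6}] only 6 remains possible at r3c4 ⇒ r3c4=6.
Step 49. [r1c1∈{1}] r1c1's peers cover all but 1. So r1c1=1.

Answer: 1 4 8 7 9 3 2 6 5 / 7 6 2 8 5 4 3 1 9 / 3 5 9 6 1 2 4 8 7 / 8 3 6 1 7 9 5 4 2 / 9 2 1 5 4 6 8 7 3 / 4 7 5 2 3 8 6 9 1 / 2 9 3 4 8 7 1 5 6 / 6 1 4 9 2 5 7 3 8 / 5 8 7 3 6 1 9 2 4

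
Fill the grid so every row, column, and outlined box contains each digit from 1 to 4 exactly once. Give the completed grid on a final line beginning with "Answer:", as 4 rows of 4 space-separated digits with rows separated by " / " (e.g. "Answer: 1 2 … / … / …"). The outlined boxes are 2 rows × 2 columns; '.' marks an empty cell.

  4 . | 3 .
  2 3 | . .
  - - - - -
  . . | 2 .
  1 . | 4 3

Step 1. [r3c4∈{1}] r3c4's peers cover all but 1, so r3c4=1.
Step 2. [r3c1∈{3}] nothing but 3 survives at r3c1 ⇒ r3c1=3.
Step 3. [r3c2∈{4}] only 4 remains possible at r3c2. So r3c2=4.
Step 4. [r4c2∈{2}] only 2 remains possible at r4c2 ⇒ r4c2=2.
Step 5. [r1c2∈{1}] only 1 remains possible at r1c2 ⇒ r1c2=1.
Step 6. [r2c3∈{1}] r2c3 has the single candidate 1, so r2c3=1.
Step 7. [r1c4∈{2}] r1c4 is down to just 2. So r1c4=2.
Step 8. [r2c4∈{4}] r2c4 has the single candidate 4. So r2c4=4.

Answer: 4 1 3 2 / 2 3 1 4 / 3 4 2 1 / 1 2 4 3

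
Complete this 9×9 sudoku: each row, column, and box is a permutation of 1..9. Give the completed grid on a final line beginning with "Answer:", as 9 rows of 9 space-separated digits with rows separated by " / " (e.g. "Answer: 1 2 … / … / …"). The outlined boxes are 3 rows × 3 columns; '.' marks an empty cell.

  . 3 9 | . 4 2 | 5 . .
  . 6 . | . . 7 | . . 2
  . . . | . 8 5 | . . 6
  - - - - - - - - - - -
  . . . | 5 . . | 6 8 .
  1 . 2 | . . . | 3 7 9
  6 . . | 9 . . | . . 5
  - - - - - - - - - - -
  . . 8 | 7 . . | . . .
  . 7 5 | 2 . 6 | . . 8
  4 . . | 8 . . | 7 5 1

Step 1. [r7c6∈{1,3,4,9}] r7c6 is the only open cell in box 8 admitting 4, so r7c6=4.
Step 2. [r2c5∈{1,3,9}] r2c5 is the only open cell in box 2 admitting 9. So r2c5=9.
Step 3. [r1c8∈{1}] nothing but 1 survives at r1c8 ⇒ r1c8=1.
Step 4. [r9c5∈{3}] r9c5's peers cover all but 3, so r9c5=3.
Step 5. [r7c2∈{1,2,9}] r7c2 is the only open cell in box 7 admitting 1 ⇒ r7c2=1.
Step 6. [r6c7∈{1,2,4}] r6c7 is the only open cell in col 7 admitting 1. So r6c7=1.
Step 7. [r4c5∈{1,2,7}] r4c5 is the only open cell in row 4 admitting 2 ⇒ r4c5=2.
Step 8. [r9c2∈{2,9}] across row 9, 2 lands solely at r9c2 ⇒ r9c2=2.
Step 9. [r3c2∈{4}] r3c2 is down to just 4 ⇒ r3c2=4.
Step 10. [r7c9∈{3}] nothing but 3 survives at r7c9 ⇒ r7c9=3.
Step 11. [r7c1∈{9}] r7c1's peers cover all but 9 ⇒ r7c1=9.
Step 12. [r3c7∈{9}] r3c7 has the single candidate 9 ⇒ r3c7=9.
Step 13. [r3c8∈{3}] r3c8 is down to just 3. So r3c8=3.
Step 14. [r2c8∈{4}] r2c8 is down to just 4. So r2c8=4.
Step 15. [r6c3∈{3,4,7}] r6c3 is the only open cell in row 6 admitting 4. So r6c3=4.
Step 16. [r4c3∈{3,7}] in col 3, 3 fits only at r4c3 ⇒ r4c3=3.
Step 17. [r3c3∈{1,7}] in col 3, 7 fits only at r3c3. So r3c3=7.
Step 18. [r5c6∈{8}] r5c6 is down to just 8. So r5c6=8.
Step 19. [r1c4∈{6}] r1c4's peers cover all but 6, so r1c4=6.
Step 20. [r7c8∈{2,6}] row 7 places 6 nowhere but r7c8, so r7c8=6.
Step 21. [r3c4∈{1}] only 1 remains possible at r3c4. So r3c4=1.
Step 22. [r2c7∈{8}] r2c7 has the single candidate 8, so r2c7=8.
Step 23. [r6c2∈{8}] nothing but 8 survives at r6c2. So r6c2=8.
Step 24. [r4c2∈{9}] r4c2's peers cover all but 9 ⇒ r4c2=9.
Step 25. [r7c5∈{5}] r7c5's peers cover all but 5, so r7c5=5.
Step 26. [r4c9∈{4}] r4c9's peers cover all but 4, so r4c9=4.
Step 27. [r6c8∈{2}] nothing but 2 survives at r6c8 ⇒ r6c8=2.
Step 28. [r8c1∈{3}] r8c1 is down to just 3. So r8c1=3.
Step 29. [r6c5∈{7}] only 7 remains possible at r6c5, so r6c5=7.
Step 30. [r9c3∈{6}] r9c3 has the single candidate 6 ⇒ r9c3=6.
Step 31. [r1c9∈{7}] r1c9 has the single candidate 7, so r1c9=7.
Step 32. [r6c6∈{3}] only 3 remains possible at r6c6, so r6c6=3.
Step 33. [r8c7∈{4}] r8c7 has the single candidate 4 ⇒ r8c7=4.
Step 34. [r5c2∈{5}] only 5 remains possible at r5c2. So r5c2=5.
Step 35. [r5c5∈{6}] r5c5 has the single candidate 6, so r5c5=6.
Step 36. [r9c6∈{9}] r9c6's peers cover all but 9. So r9c6=9.
Step 37. [r2c4∈{3}] r2c4 has the single candidate 3. So r2c4=3.
Step 38. [r8c5∈{1}] nothing but 1 survives at r8c5. So r8c5=1.
Step 39. [r8c8∈{9}] r8c8 has the single candidate 9. So r8c8=9.
Step 40. [r1c1∈{8}] r1c1's peers cover all but 8, so r1c1=8.
Step 41. [r3c1∈{2}] nothing but 2 survives at r3c1, so r3c1=2.
Step 42. [r4c6∈{1}] r4c6 is down to just 1 ⇒ r4c6=1.
Step 43. [r7c7∈{2}] r7c7 is down to just 2 ⇒ r7c7=2.
Step 44. [r4c1∈{7}] r4c1 is down to just 7. So r4c1=7.
Step 45. [r2c3∈{1}] nothing but 1 survives at r2c3, so r2c3=1.
Step 46. [r2c1∈{5}] r2c1's peers cover all but 5 ⇒ r2c1=5.
Step 47. [r5c4∈{4}] only 4 remains possible at r5c4 ⇒ r5c4=4.

Answer: 8 3 9 6 4 2 5 1 7 / 5 6 1 3 9 7 8 4 2 / 2 4 7 1 8 5 9 3 6 / 7 9 3 5 2 1 6 8 4 / 1 5 2 4 6 8 3 7 9 / 6 8 4 9 7 3 1 2 5 / 9 1 8 7 5 4 2 6 3 / 3 7 5 2 1 6 4 9 8 / 4 2 6 8 3 9 7 5 1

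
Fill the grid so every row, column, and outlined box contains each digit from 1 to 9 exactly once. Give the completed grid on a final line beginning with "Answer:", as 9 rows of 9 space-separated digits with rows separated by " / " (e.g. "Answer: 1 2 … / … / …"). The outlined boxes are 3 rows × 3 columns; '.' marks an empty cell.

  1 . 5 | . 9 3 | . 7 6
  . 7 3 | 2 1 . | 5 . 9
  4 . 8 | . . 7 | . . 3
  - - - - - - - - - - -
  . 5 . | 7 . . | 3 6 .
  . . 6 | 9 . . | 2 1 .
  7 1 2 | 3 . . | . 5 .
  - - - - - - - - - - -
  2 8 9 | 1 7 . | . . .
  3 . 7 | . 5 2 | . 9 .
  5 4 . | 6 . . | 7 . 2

Step 1. [r7c6∈{4}] nothing but 4 survives at r7c6 ⇒ r7c6=4.
Step 2. [r8c4∈{8}] r8c4 has the single candidate 8 ⇒ r8c4=8.
Step 3. [r2c6∈{6,8}] in box 2, 8 fits only at r2c6, so r2c6=8.
Step 4. [r5c1∈{8}] r5c1 is down to just 8, so r5c1=8.
Step 5. [r5c5∈{4}] r5c5 is down to just 4 ⇒ r5c5=4.
Step 6. [r8c9∈{1,4}] col 9 places 1 nowhere but r8c9. So r8c9=1.
Step 7. [r8c7∈{4,6}] r8c7 is the only open cell in row 8 admitting 4. So r8c7=4.
Step 8. [r3c5∈{6}] r3c5 has the single candidate 6 ⇒ r3c5=6.
Step 9. [r6c5∈{8}] r6c5's peers cover all but 8. So r6c5=8.
Step 10. [r4c9∈{4,8}] row 4 places 8 nowhere but r4c9. So r4c9=8.
Step 11. [r7c8∈{3}] r7c8 is down to just 3. So r7c8=3.
Step 12. [r3c2∈{2,9}] across row 3, 9 lands solely at r3c2 ⇒ r3c2=9.
Step 13. [r1c7∈{8}] r1c7 has the single candidate 8. So r1c7=8.
Step 14. [r9c5∈{3}] only 3 remains possible at r9c5 ⇒ r9c5=3.
Step 15. [r1c2∈{2}] r1c2 is down to just 2 ⇒ r1c2=2.
Step 16. [r1c4∈{4}] r1c4 has the single candidate 4 ⇒ r1c4=4.
Step 17. [r7c9∈{5}] r7c9 has the single candidate 5. So r7c9=5.
Step 18. [r6c6∈{6}] nothing but 6 survives at r6c6 ⇒ r6c6=6.
Step 19. [r9c6∈{9}] r9c6 has the single candidate 9 ⇒ r9c6=9.
Step 20. [r5c9∈{7}] only 7 remains possible at r5c9, so r5c9=7.
Step 21. [r3c7∈{1}] only 1 remains possible at r3c7. So r3c7=1.
Step 22. [r9c3∈{1}] r9c3 is down to just 1 ⇒ r9c3=1.
Step 23. [r4c5∈{2}] only 2 remains possible at r4c5, so r4c5=2.
Step 24. [r3c4∈{5}] r3c4 is down to just 5. So r3c4=5.
Step 25. [r4c1∈{9}] nothing but 9 survives at r4c1. So r4c1=9.
Step 26. [r3c8∈{2}] nothing but 2 survives at r3c8. So r3c8=2.
Step 27. [r2c1∈{6}] r2c1 is down to just 6 ⇒ r2c1=6.
Step 28. [r6c9∈{4}] only 4 remains possible at r6c9. So r6c9=4.
Step 29. [r8c2∈{6}] r8c2's peers cover all but 6 ⇒ r8c2=6.
Step 30. [r4c6∈{1}] r4c6 has the single candidate 1. So r4c6=1.
Step 31. [r5c2∈{3}] only 3 remains possible at r5c2, so r5c2=3.
Step 32. [r5c6∈{5}] nothing but 5 survives at r5c6. So r5c6=5.
Step 33. [r7c7∈{6}] only 6 remains possible at r7c7. So r7c7=6.
Step 34. [r6c7∈{9}] r6c7's peers cover all but 9 ⇒ r6c7=9.
Step 35. [r9c8∈{8}] r9c8 has the single candidate 8 ⇒ r9c8=8.
Step 36. [r2c8∈{4}] r2c8 is down to just 4. So r2c8=4.
Step 37. [r4c3∈{4}] nothing but 4 survives at r4c3, so r4c3=4.

Answer: 1 2 5 4 9 3 8 7 6 / 6 7 3 2 1 8 5 4 9 / 4 9 8 5 6 7 1 2 3 / 9 5 4 7 2 1 3 6 8 / 8 3 6 9 4 5 2 1 7 / 7 1 2 3 8 6 9 5 4 / 2 8 9 1 7 4 6 3 5 / 3 6 7 8 5 2 4 9 1 / 5 4 1 6 3 9 7 8 2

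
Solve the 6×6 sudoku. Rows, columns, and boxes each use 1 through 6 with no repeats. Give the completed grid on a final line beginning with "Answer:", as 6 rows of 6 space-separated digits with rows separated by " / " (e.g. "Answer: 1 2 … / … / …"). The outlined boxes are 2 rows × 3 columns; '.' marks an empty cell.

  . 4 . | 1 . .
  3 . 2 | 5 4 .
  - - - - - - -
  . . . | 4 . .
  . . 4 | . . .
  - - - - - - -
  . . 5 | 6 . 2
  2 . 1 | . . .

Step 1. [r6c4∈{3}] r6c4 has the single candidate 3. So r6c4=3.
Step 2. [r2c6∈{6}] r2c6's peers cover all but 6, so r2c6=6.
Step 3. [r3c3∈{3,6}] across col 3, 3 lands solely at r3c3, so r3c3=3.
Step 4. [r4c4∈{2}] r4c4's peers cover all but 2 ⇒ r4c4=2.
Step 5. [r1c1∈{5,6}] across row 1, 5 lands solely at r1c1, so r1c1=5.
Step 6. [r3c2∈{1,2,5,6}] r3c2 is the only open cell in row 3 admitting 2, so r3c2=2.
Step 7. [r4c2∈{1,5,6}] col 2 places 5 nowhere but r4c2 ⇒ r4c2=5.
Step 8. [r6c5∈{5}] nothing but 5 survives at r6c5, so r6c5=5.
Step 9. [r1c6∈{3}] r1c6 has the single candidate 3 ⇒ r1c6=3.
Step 10. [r4c6∈{1}] nothing but 1 survives at r4c6, so r4c6=1.
Step 11. [r4c1∈{6}] r4c1 has the single candidate 6 ⇒ r4c1=6.
Step 12. [r4c5∈{3}] nothing but 3 survives at r4c5, so r4c5=3.
Step 13. [r5c1∈{4}] r5c1's peers cover all but 4. So r5c1=4.
Step 14. [r5c2∈{3}] r5c2's peers cover all but 3 ⇒ r5c2=3.
Step 15. [r3c5∈{6}] r3c5's peers cover all but 6, so r3c5=6.
Step 16. [r3c6∈{5}] r3c6 has the single candidate 5, so r3c6=5.
Step 17. [r6c2∈{6}] only 6 remains possible at r6c2, so r6c2=6.
Step 18. [r3c1∈{1}] r3c1's peers cover all but 1. So r3c1=1.
Step 19. [r2c2∈{1}] r2c2's peers cover all but 1. So r2c2=1.
Step 20. [r6c6∈{4}] r6c6 has the single candidate 4 ⇒ r6c6=4.
Step 21. [r5c5∈{1}] r5c5 is down to just 1 ⇒ r5c5=1.
Step 22. [r1c3∈{6}] r1c3 has the single candidate 6. So r1c3=6.
Step 23. [r1c5∈{2}] nothing but 2 survives at r1c5 ⇒ r1c5=2.

Answer: 5 4 6 1 2 3 / 3 1 2 5 4 6 / 1 2 3 4 6 5 / 6 5 4 2 3 1 / 4 3 5 6 1 2 / 2 6 1 3 5 4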